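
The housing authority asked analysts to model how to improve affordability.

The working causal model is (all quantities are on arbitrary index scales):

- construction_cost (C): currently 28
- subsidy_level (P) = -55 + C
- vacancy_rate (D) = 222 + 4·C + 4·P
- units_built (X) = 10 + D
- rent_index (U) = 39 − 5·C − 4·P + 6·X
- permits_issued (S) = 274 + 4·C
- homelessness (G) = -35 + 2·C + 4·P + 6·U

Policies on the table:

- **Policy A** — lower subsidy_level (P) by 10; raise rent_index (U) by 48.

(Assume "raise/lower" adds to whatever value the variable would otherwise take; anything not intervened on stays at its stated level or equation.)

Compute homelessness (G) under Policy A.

Policy A (P − 10, U + 48):
  C = 28
  P = -55 + 28 (−10 from intervention) = -37
  D = 222 + 4·28 + 4·(-37) = 186
  X = 10 + 186 = 196
  U = 39 − 5·28 − 4·(-37) + 6·196 (+48 from intervention) = 1271
  G = -35 + 2·28 + 4·(-37) + 6·1271 = 7499

7499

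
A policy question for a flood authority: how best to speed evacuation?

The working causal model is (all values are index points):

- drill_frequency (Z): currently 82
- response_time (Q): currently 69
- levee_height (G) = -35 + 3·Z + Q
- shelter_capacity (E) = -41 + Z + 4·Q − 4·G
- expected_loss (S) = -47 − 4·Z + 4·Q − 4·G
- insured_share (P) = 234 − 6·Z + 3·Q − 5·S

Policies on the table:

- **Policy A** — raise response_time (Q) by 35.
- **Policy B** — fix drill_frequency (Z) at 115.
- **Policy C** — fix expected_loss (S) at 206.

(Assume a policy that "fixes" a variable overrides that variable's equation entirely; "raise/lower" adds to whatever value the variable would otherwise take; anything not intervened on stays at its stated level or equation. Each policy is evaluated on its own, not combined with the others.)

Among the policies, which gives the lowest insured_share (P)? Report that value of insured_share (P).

Policy A (Q + 35):
  Z = 82
  Q = 69 + 35 = 104
  G = -35 + 3·82 + 104 = 315
  S = -47 − 4·82 + 4·104 − 4·315 = -1219
  P = 234 − 6·82 + 3·104 − 5·(-1219) = 6149
Policy B (Z := 115):
  Z = 115
  Q = 69
  G = -35 + 3·115 + 69 = 379
  S = -47 − 4·115 + 4·69 − 4·379 = -1747
  P = 234 − 6·115 + 3·69 − 5·(-1747) = 8486
Policy C (S := 206):
  Z = 82
  Q = 69
  G = -35 + 3·82 + 69 = 280
  S = 206
  P = 234 − 6·82 + 3·69 − 5·206 = -1081
Comparing — Policy A: P=6149, Policy B: P=8486, Policy C: P=-1081. Lowest is -1081 (Policy C).

-1081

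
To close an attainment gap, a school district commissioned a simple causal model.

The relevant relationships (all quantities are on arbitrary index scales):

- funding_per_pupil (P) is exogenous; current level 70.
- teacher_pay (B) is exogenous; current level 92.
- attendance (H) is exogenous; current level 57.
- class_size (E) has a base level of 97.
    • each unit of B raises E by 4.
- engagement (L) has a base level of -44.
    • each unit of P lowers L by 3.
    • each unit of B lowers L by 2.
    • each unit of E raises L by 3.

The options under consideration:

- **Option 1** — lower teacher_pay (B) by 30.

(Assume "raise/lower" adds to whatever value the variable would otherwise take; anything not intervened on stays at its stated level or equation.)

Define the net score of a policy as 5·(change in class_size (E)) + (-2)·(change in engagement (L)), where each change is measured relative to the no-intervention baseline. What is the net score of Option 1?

0

Baseline:
  P = 70
  B = 92
  E = 97 + 4·92 = 465
  L = -44 − 3·70 − 2·92 + 3·465 = 957
Option 1 (B − 30):
  P = 70
  B = 92 − 30 = 62
  E = 97 + 4·62 = 345
  L = -44 − 3·70 − 2·62 + 3·345 = 657
ΔE = 345 − 465 = -120; ΔL = 657 − 957 = -300
Score = 5·(-120) + (-2)·(-300) = 0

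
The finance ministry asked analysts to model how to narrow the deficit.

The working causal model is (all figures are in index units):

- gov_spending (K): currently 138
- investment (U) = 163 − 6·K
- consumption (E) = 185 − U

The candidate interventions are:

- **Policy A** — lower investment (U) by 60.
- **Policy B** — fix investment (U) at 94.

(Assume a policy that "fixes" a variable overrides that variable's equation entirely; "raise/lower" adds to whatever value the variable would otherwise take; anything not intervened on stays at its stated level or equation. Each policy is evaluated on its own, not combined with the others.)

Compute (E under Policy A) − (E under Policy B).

Policy A (U − 60):
  K = 138
  U = 163 − 6·138 (−60 from intervention) = -725
  E = 185 − (-725) = 910
Policy B (U := 94):
  K = 138
  U = 94
  E = 185 − 94 = 91
E: 910 − 91 = 819

819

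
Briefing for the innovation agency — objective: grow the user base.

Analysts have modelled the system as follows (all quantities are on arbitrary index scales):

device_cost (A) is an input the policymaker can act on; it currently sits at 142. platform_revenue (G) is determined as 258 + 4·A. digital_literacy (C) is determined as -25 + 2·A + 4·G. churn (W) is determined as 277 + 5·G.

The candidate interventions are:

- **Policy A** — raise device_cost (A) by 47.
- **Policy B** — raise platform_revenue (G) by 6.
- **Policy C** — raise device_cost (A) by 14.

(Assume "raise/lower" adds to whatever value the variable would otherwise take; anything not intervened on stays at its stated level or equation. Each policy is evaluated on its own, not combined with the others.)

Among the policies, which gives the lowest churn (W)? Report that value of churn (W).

4437

Policy A (A + 47):
  A = 142 + 47 = 189
  G = 258 + 4·189 = 1014
  W = 277 + 5·1014 = 5347
Policy B (G + 6):
  A = 142
  G = 258 + 4·142 (+6 from intervention) = 832
  W = 277 + 5·832 = 4437
Policy C (A + 14):
  A = 142 + 14 = 156
  G = 258 + 4·156 = 882
  W = 277 + 5·882 = 4687
Comparing — Policy A: W=5347, Policy B: W=4437, Policy C: W=4687. Lowest is 4437 (Policy B).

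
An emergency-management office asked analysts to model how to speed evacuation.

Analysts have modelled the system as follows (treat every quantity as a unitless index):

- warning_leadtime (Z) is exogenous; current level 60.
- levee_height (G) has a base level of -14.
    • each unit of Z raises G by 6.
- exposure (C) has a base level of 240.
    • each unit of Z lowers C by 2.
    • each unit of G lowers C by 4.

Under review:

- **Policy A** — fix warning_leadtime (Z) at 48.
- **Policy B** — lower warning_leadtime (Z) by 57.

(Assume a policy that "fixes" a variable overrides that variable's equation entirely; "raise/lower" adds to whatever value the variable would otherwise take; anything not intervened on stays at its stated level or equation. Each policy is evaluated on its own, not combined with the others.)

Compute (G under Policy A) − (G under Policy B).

270

Policy A (Z := 48):
  Z = 48
  G = -14 + 6·48 = 274
Policy B (Z − 57):
  Z = 60 − 57 = 3
  G = -14 + 6·3 = 4
G: 274 − 4 = 270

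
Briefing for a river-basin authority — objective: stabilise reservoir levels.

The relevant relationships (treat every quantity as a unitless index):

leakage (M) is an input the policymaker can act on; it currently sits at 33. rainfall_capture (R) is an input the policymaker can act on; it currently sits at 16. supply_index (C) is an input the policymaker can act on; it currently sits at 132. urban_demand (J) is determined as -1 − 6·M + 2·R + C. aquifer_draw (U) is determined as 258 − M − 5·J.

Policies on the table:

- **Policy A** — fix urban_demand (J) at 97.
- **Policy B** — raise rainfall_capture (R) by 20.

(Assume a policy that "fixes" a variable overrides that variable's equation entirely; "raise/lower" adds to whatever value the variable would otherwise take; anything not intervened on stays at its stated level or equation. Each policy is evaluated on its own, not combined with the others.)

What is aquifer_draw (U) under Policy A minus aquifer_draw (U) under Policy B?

Policy A (J := 97):
  M = 33
  R = 16
  C = 132
  J = 97
  U = 258 − 33 − 5·97 = -260
Policy B (R + 20):
  M = 33
  R = 16 + 20 = 36
  C = 132
  J = -1 − 6·33 + 2·36 + 132 = 5
  U = 258 − 33 − 5·5 = 200
U: -260 − 200 = -460

-460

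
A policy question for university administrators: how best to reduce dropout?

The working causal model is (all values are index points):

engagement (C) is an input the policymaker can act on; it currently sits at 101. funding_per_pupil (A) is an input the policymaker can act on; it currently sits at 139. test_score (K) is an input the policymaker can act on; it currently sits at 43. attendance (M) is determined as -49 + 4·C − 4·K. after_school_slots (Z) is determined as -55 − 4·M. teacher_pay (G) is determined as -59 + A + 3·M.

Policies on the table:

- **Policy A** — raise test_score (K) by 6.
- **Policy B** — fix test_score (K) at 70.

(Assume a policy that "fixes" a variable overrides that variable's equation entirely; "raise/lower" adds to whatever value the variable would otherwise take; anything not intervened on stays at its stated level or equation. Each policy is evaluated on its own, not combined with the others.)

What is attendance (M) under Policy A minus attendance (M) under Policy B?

84

Policy A (K + 6):
  C = 101
  K = 43 + 6 = 49
  M = -49 + 4·101 − 4·49 = 159
Policy B (K := 70):
  C = 101
  K = 70
  M = -49 + 4·101 − 4·70 = 75
M: 159 − 75 = 84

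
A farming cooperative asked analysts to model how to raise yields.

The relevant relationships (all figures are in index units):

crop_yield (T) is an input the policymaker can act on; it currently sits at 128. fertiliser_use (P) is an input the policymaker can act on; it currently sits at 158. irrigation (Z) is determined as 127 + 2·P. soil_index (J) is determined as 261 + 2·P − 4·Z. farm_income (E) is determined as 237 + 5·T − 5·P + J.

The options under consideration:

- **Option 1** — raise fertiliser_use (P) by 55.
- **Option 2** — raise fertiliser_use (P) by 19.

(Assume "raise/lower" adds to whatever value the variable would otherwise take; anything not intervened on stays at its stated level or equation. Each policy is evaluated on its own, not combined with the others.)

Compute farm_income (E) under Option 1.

-1713

Option 1 (P + 55):
  T = 128
  P = 158 + 55 = 213
  Z = 127 + 2·213 = 553
  J = 261 + 2·213 − 4·553 = -1525
  E = 237 + 5·128 − 5·213 + (-1525) = -1713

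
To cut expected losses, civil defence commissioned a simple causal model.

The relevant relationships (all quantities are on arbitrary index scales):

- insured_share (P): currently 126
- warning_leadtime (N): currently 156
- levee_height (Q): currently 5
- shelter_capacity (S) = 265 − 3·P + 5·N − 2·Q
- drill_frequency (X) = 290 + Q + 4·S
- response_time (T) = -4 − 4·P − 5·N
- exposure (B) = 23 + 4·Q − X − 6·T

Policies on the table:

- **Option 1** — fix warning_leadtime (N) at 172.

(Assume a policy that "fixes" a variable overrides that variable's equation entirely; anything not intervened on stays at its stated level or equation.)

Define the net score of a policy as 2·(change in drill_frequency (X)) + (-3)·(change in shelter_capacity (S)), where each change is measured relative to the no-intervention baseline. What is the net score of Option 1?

Baseline:
  P = 126
  N = 156
  Q = 5
  S = 265 − 3·126 + 5·156 − 2·5 = 657
  X = 290 + 5 + 4·657 = 2923
Option 1 (N := 172):
  P = 126
  N = 172
  Q = 5
  S = 265 − 3·126 + 5·172 − 2·5 = 737
  X = 290 + 5 + 4·737 = 3243
ΔX = 3243 − 2923 = 320; ΔS = 737 − 657 = 80
Score = 2·320 + (-3)·80 = 400

400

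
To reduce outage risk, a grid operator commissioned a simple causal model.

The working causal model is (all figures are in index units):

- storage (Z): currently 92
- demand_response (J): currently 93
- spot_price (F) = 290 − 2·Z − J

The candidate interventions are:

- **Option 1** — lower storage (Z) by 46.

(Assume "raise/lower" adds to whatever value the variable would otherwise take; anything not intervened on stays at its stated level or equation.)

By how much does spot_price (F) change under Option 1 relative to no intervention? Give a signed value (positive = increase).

92

Baseline:
  Z = 92
  J = 93
  F = 290 − 2·92 − 93 = 13
Option 1 (Z − 46):
  Z = 92 − 46 = 46
  J = 93
  F = 290 − 2·46 − 93 = 105
Change in F: 105 − 13 = 92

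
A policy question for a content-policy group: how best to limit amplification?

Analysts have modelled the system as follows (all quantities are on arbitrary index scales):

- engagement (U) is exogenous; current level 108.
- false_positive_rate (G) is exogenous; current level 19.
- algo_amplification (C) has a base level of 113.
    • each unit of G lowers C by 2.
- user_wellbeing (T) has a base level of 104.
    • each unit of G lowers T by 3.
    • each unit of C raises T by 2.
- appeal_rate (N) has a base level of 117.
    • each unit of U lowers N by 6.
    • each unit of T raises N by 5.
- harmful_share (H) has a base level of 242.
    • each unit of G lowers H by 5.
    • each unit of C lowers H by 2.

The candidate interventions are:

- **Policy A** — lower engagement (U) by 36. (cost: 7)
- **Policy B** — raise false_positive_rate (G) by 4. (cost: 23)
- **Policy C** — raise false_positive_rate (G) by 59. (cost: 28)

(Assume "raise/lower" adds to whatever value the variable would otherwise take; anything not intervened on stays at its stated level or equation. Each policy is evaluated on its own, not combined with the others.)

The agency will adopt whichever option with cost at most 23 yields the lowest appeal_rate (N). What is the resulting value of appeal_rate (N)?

314

Policy A (U − 36):
  U = 108 − 36 = 72
  G = 19
  C = 113 − 2·19 = 75
  T = 104 − 3·19 + 2·75 = 197
  N = 117 − 6·72 + 5·197 = 670
Policy B (G + 4):
  U = 108
  G = 19 + 4 = 23
  C = 113 − 2·23 = 67
  T = 104 − 3·23 + 2·67 = 169
  N = 117 − 6·108 + 5·169 = 314
Comparing — Policy A: N=670, Policy B: N=314. Lowest is 314 (Policy B).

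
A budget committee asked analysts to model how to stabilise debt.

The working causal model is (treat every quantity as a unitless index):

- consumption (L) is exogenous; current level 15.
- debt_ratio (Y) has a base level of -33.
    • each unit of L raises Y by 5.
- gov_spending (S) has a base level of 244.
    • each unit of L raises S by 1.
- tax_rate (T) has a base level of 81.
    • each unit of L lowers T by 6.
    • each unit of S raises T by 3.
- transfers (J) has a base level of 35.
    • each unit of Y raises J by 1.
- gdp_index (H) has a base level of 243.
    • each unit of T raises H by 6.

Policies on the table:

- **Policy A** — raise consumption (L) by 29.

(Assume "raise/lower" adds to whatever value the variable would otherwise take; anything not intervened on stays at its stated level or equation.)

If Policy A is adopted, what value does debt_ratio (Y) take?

187

Policy A (L + 29):
  L = 15 + 29 = 44
  Y = -33 + 5·44 = 187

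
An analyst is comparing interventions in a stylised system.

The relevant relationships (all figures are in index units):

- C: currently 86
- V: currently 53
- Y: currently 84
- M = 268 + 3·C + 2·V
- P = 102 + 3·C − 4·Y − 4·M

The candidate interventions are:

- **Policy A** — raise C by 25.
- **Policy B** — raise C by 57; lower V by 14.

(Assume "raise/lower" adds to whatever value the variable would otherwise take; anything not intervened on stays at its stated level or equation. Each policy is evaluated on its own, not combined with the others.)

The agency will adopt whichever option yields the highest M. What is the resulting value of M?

775

Policy A (C + 25):
  C = 86 + 25 = 111
  V = 53
  M = 268 + 3·111 + 2·53 = 707
Policy B (C + 57, V − 14):
  C = 86 + 57 = 143
  V = 53 − 14 = 39
  M = 268 + 3·143 + 2·39 = 775
Comparing — Policy A: M=707, Policy B: M=775. Highest is 775 (Policy B).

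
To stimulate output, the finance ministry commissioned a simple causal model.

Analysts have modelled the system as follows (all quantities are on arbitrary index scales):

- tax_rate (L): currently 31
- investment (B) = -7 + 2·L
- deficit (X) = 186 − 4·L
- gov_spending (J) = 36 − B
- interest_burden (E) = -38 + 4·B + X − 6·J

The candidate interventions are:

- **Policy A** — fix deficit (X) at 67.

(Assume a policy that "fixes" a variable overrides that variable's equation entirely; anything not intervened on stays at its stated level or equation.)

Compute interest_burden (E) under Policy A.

Policy A (X := 67):
  L = 31
  B = -7 + 2·31 = 55
  X = 67
  J = 36 − 55 = -19
  E = -38 + 4·55 + 67 − 6·(-19) = 363

363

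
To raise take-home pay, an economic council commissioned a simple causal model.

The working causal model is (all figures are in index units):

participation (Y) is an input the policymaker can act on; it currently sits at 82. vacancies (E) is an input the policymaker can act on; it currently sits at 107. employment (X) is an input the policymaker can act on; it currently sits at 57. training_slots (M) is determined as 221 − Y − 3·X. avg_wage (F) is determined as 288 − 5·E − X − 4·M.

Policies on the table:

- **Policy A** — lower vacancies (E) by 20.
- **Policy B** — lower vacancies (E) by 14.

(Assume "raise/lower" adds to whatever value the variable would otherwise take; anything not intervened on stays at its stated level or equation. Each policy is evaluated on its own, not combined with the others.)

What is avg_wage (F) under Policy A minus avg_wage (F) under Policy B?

30

Policy A (E − 20):
  Y = 82
  E = 107 − 20 = 87
  X = 57
  M = 221 − 82 − 3·57 = -32
  F = 288 − 5·87 − 57 − 4·(-32) = -76
Policy B (E − 14):
  Y = 82
  E = 107 − 14 = 93
  X = 57
  M = 221 − 82 − 3·57 = -32
  F = 288 − 5·93 − 57 − 4·(-32) = -106
F: -76 − (-106) = 30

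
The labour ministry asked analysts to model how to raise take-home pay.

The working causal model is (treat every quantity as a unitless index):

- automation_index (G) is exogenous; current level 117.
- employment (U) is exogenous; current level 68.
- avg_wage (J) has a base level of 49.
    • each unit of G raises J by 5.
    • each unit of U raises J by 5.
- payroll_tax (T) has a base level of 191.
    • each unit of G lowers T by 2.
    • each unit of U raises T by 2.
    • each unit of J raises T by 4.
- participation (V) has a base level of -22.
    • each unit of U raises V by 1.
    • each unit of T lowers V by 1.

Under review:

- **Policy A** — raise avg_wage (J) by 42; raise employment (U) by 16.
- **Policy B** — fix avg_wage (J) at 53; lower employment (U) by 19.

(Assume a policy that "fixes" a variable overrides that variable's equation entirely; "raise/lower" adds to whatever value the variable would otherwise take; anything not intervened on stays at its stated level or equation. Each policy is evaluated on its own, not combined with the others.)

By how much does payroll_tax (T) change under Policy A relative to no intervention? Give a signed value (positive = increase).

520

Baseline:
  G = 117
  U = 68
  J = 49 + 5·117 + 5·68 = 974
  T = 191 − 2·117 + 2·68 + 4·974 = 3989
Policy A (J + 42, U + 16):
  G = 117
  U = 68 + 16 = 84
  J = 49 + 5·117 + 5·84 (+42 from intervention) = 1096
  T = 191 − 2·117 + 2·84 + 4·1096 = 4509
Change in T: 4509 − 3989 = 520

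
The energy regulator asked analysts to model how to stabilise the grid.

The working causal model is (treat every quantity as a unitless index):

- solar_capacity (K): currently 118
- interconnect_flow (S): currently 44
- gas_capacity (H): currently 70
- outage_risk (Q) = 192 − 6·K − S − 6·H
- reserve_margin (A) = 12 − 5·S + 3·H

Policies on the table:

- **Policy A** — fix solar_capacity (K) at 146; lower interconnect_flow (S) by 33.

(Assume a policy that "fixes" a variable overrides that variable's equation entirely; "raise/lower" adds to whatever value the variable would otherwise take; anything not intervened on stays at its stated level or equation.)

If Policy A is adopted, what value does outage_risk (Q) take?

Policy A (K := 146, S − 33):
  K = 146
  S = 44 − 33 = 11
  H = 70
  Q = 192 − 6·146 − 11 − 6·70 = -1115

-1115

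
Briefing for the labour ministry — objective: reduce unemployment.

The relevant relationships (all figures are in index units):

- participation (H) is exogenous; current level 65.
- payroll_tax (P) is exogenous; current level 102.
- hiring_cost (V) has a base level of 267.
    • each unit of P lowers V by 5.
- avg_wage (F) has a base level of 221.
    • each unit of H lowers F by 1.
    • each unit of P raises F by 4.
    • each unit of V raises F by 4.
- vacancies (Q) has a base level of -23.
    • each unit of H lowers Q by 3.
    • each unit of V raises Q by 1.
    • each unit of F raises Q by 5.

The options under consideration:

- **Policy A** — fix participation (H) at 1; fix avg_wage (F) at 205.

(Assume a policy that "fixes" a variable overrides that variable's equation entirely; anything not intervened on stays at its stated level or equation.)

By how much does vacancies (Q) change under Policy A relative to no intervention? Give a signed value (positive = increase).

Baseline:
  H = 65
  P = 102
  V = 267 − 5·102 = -243
  F = 221 − 65 + 4·102 + 4·(-243) = -408
  Q = -23 − 3·65 + (-243) + 5·(-408) = -2501
Policy A (H := 1, F := 205):
  H = 1
  P = 102
  V = 267 − 5·102 = -243
  F = 205
  Q = -23 − 3·1 + (-243) + 5·205 = 756
Change in Q: 756 − (-2501) = 3257

3257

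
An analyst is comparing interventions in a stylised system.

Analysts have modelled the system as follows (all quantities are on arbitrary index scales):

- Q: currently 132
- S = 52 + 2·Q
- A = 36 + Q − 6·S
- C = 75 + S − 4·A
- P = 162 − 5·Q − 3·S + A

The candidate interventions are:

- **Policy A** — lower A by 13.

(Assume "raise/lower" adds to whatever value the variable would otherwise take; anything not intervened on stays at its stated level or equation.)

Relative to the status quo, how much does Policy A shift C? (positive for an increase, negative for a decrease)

Baseline:
  Q = 132
  S = 52 + 2·132 = 316
  A = 36 + 132 − 6·316 = -1728
  C = 75 + 316 − 4·(-1728) = 7303
Policy A (A − 13):
  Q = 132
  S = 52 + 2·132 = 316
  A = 36 + 132 − 6·316 (−13 from intervention) = -1741
  C = 75 + 316 − 4·(-1741) = 7355
Change in C: 7355 − 7303 = 52

52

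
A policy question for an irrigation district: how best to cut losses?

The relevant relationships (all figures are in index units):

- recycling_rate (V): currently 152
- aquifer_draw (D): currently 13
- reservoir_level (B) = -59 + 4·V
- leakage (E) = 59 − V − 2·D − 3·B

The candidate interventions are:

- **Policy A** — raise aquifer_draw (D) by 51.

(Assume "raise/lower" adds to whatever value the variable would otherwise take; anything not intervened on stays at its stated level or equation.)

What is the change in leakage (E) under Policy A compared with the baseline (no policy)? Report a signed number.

Baseline:
  V = 152
  D = 13
  B = -59 + 4·152 = 549
  E = 59 − 152 − 2·13 − 3·549 = -1766
Policy A (D + 51):
  V = 152
  D = 13 + 51 = 64
  B = -59 + 4·152 = 549
  E = 59 − 152 − 2·64 − 3·549 = -1868
Change in E: -1868 − (-1766) = -102

-102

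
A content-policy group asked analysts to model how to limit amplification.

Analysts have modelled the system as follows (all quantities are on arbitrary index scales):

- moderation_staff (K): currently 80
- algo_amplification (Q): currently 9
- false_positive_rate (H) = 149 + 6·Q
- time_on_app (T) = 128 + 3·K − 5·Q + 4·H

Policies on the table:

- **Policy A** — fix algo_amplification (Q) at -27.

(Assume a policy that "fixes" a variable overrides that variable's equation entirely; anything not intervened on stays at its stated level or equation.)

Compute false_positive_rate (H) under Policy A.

-13

Policy A (Q := -27):
  Q = -27
  H = 149 + 6·(-27) = -13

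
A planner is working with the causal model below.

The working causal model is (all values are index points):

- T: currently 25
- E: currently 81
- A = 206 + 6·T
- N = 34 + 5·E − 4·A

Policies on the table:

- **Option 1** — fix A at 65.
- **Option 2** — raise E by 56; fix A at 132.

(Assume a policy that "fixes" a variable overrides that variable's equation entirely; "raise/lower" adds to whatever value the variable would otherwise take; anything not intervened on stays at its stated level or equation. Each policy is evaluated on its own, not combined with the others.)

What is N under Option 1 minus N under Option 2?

Option 1 (A := 65):
  T = 25
  E = 81
  A = 65
  N = 34 + 5·81 − 4·65 = 179
Option 2 (E + 56, A := 132):
  T = 25
  E = 81 + 56 = 137
  A = 132
  N = 34 + 5·137 − 4·132 = 191
N: 179 − 191 = -12

-12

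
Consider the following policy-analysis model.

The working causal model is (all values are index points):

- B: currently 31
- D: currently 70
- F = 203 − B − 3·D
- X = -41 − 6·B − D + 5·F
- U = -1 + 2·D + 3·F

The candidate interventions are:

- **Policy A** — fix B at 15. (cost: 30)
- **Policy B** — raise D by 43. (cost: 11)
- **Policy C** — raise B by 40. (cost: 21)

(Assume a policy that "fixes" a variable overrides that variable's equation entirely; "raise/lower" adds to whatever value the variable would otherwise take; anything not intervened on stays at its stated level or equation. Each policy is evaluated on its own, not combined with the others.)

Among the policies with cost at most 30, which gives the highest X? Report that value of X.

-311

Policy A (B := 15):
  B = 15
  D = 70
  F = 203 − 15 − 3·70 = -22
  X = -41 − 6·15 − 70 + 5·(-22) = -311
Policy B (D + 43):
  B = 31
  D = 70 + 43 = 113
  F = 203 − 31 − 3·113 = -167
  X = -41 − 6·31 − 113 + 5·(-167) = -1175
Policy C (B + 40):
  B = 31 + 40 = 71
  D = 70
  F = 203 − 71 − 3·70 = -78
  X = -41 − 6·71 − 70 + 5·(-78) = -927
Comparing — Policy A: X=-311, Policy B: X=-1175, Policy C: X=-927. Highest is -311 (Policy A).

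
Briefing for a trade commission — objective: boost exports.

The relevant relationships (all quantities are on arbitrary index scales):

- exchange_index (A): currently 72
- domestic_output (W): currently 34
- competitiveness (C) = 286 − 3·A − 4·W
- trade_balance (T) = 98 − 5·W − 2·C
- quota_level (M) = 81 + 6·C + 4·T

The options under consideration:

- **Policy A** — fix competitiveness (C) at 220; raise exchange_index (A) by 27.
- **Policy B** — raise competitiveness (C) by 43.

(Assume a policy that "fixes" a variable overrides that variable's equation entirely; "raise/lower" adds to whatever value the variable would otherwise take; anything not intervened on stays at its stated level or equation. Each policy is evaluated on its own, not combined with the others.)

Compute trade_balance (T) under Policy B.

Policy B (C + 43):
  A = 72
  W = 34
  C = 286 − 3·72 − 4·34 (+43 from intervention) = -23
  T = 98 − 5·34 − 2·(-23) = -26

-26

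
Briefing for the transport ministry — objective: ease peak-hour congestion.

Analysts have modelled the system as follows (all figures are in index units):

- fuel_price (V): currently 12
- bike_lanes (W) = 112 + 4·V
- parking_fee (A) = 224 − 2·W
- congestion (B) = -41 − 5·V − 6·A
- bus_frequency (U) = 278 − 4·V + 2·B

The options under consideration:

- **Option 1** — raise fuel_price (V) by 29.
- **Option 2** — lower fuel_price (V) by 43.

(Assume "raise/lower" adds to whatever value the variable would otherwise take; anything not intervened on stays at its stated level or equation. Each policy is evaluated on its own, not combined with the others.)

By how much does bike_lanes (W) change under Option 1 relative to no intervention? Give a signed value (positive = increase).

Baseline:
  V = 12
  W = 112 + 4·12 = 160
Option 1 (V + 29):
  V = 12 + 29 = 41
  W = 112 + 4·41 = 276
Change in W: 276 − 160 = 116

116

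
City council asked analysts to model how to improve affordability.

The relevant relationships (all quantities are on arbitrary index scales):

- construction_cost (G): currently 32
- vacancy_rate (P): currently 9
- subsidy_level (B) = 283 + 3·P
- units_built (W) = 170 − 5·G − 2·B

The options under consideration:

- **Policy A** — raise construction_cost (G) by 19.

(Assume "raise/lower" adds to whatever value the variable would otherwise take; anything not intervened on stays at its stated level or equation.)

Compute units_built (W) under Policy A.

Policy A (G + 19):
  G = 32 + 19 = 51
  P = 9
  B = 283 + 3·9 = 310
  W = 170 − 5·51 − 2·310 = -705

-705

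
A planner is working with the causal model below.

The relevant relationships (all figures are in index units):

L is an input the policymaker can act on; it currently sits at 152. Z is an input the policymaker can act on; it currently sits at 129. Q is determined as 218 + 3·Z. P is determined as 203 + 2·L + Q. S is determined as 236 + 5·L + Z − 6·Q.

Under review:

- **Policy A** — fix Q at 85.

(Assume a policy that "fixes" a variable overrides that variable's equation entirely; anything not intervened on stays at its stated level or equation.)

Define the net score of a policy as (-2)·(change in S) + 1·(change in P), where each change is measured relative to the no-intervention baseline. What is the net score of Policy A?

-6760

Baseline:
  L = 152
  Z = 129
  Q = 218 + 3·129 = 605
  P = 203 + 2·152 + 605 = 1112
  S = 236 + 5·152 + 129 − 6·605 = -2505
Policy A (Q := 85):
  L = 152
  Z = 129
  Q = 85
  P = 203 + 2·152 + 85 = 592
  S = 236 + 5·152 + 129 − 6·85 = 615
ΔS = 615 − (-2505) = 3120; ΔP = 592 − 1112 = -520
Score = (-2)·3120 + 1·(-520) = -6760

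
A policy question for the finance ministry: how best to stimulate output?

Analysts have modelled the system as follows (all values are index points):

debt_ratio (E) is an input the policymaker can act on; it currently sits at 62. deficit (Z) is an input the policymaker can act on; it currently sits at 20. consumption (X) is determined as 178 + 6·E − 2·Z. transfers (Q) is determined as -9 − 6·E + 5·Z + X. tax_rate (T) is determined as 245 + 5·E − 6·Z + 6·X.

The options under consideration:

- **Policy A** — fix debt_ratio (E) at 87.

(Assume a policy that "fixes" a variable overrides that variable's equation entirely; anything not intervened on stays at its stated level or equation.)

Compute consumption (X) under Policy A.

660

Policy A (E := 87):
  E = 87
  Z = 20
  X = 178 + 6·87 − 2·20 = 660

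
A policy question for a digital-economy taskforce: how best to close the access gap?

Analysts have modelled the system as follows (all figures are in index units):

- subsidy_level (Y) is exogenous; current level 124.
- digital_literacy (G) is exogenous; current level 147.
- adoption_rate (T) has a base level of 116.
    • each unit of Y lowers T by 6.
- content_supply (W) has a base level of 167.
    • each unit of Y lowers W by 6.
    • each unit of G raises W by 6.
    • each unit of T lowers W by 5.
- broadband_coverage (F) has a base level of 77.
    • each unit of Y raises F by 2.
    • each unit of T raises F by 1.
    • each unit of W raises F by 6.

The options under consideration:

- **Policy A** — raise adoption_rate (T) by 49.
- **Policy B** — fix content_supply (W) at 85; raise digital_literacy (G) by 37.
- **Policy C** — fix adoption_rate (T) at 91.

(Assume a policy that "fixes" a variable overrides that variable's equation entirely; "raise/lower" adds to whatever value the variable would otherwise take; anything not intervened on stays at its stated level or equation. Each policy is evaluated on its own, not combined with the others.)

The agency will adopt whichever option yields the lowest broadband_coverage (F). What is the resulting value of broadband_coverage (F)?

-484

Policy A (T + 49):
  Y = 124
  G = 147
  T = 116 − 6·124 (+49 from intervention) = -579
  W = 167 − 6·124 + 6·147 − 5·(-579) = 3200
  F = 77 + 2·124 + (-579) + 6·3200 = 18946
Policy B (W := 85, G + 37):
  Y = 124
  G = 147 + 37 = 184
  T = 116 − 6·124 = -628
  W = 85
  F = 77 + 2·124 + (-628) + 6·85 = 207
Policy C (T := 91):
  Y = 124
  G = 147
  T = 91
  W = 167 − 6·124 + 6·147 − 5·91 = -150
  F = 77 + 2·124 + 91 + 6·(-150) = -484
Comparing — Policy A: F=18946, Policy B: F=207, Policy C: F=-484. Lowest is -484 (Policy C).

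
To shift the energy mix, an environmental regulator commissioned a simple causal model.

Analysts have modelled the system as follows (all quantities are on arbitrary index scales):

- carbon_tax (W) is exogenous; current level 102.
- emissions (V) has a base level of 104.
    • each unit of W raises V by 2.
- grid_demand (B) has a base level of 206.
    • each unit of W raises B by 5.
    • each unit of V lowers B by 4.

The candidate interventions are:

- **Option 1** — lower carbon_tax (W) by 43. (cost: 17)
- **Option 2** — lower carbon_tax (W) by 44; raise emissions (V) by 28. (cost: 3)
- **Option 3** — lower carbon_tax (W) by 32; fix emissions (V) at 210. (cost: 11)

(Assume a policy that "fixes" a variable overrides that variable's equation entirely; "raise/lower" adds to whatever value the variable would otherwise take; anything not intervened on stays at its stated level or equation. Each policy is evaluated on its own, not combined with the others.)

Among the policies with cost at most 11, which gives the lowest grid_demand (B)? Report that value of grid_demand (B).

Option 2 (W − 44, V + 28):
  W = 102 − 44 = 58
  V = 104 + 2·58 (+28 from intervention) = 248
  B = 206 + 5·58 − 4·248 = -496
Option 3 (W − 32, V := 210):
  W = 102 − 32 = 70
  V = 210
  B = 206 + 5·70 − 4·210 = -284
Comparing — Option 2: B=-496, Option 3: B=-284. Lowest is -496 (Option 2).

-496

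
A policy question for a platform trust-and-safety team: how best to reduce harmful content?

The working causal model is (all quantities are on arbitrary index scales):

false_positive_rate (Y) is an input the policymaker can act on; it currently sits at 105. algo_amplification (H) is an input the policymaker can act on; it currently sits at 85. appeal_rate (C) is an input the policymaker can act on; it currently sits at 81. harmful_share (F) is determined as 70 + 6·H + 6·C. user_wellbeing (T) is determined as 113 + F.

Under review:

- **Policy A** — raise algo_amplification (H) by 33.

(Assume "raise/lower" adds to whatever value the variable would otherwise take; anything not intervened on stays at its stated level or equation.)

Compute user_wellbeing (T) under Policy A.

Policy A (H + 33):
  H = 85 + 33 = 118
  C = 81
  F = 70 + 6·118 + 6·81 = 1264
  T = 113 + 1264 = 1377

1377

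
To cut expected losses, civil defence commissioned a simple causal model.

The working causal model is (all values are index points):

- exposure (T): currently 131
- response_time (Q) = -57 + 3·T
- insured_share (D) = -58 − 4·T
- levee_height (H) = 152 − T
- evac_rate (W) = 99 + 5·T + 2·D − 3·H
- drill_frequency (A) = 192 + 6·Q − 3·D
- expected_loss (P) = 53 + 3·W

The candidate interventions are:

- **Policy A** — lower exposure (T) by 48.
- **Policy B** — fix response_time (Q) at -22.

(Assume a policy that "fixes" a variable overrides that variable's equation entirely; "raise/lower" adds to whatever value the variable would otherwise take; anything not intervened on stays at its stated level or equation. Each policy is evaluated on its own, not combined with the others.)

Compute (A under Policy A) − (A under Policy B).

Policy A (T − 48):
  T = 131 − 48 = 83
  Q = -57 + 3·83 = 192
  D = -58 − 4·83 = -390
  A = 192 + 6·192 − 3·(-390) = 2514
Policy B (Q := -22):
  T = 131
  Q = -22
  D = -58 − 4·131 = -582
  A = 192 + 6·(-22) − 3·(-582) = 1806
A: 2514 − 1806 = 708

708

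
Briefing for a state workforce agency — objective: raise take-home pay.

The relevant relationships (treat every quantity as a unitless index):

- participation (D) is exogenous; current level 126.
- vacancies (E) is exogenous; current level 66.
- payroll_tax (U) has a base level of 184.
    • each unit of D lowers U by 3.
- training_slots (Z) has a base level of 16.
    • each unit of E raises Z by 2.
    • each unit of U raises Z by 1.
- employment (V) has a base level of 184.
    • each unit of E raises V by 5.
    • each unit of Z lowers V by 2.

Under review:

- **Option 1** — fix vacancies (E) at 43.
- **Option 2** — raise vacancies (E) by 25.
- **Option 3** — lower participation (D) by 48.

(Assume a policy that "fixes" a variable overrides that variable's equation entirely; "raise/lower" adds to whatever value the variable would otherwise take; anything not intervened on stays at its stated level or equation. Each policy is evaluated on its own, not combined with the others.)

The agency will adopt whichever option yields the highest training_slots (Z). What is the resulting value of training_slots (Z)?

Option 1 (E := 43):
  D = 126
  E = 43
  U = 184 − 3·126 = -194
  Z = 16 + 2·43 + (-194) = -92
Option 2 (E + 25):
  D = 126
  E = 66 + 25 = 91
  U = 184 − 3·126 = -194
  Z = 16 + 2·91 + (-194) = 4
Option 3 (D − 48):
  D = 126 − 48 = 78
  E = 66
  U = 184 − 3·78 = -50
  Z = 16 + 2·66 + (-50) = 98
Comparing — Option 1: Z=-92, Option 2: Z=4, Option 3: Z=98. Highest is 98 (Option 3).

98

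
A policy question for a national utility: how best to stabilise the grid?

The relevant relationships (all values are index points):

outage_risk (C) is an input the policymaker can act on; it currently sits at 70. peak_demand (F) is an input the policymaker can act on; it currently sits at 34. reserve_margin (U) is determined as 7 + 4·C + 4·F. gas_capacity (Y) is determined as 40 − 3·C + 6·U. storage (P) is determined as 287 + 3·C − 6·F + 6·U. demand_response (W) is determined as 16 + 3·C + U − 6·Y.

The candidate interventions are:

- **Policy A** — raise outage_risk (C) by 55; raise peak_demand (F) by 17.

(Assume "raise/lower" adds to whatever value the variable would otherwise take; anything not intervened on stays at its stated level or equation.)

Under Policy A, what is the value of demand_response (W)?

-22484

Policy A (C + 55, F + 17):
  C = 70 + 55 = 125
  F = 34 + 17 = 51
  U = 7 + 4·125 + 4·51 = 711
  Y = 40 − 3·125 + 6·711 = 3931
  W = 16 + 3·125 + 711 − 6·3931 = -22484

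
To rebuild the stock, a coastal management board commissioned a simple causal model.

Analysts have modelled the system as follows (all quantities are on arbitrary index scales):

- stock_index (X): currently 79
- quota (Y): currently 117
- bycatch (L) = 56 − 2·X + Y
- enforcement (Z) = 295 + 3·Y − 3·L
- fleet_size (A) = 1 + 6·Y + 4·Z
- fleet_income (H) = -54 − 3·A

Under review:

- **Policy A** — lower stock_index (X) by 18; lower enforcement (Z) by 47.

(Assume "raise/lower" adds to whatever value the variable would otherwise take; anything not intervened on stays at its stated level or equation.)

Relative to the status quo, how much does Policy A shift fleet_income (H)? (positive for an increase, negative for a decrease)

Baseline:
  X = 79
  Y = 117
  L = 56 − 2·79 + 117 = 15
  Z = 295 + 3·117 − 3·15 = 601
  A = 1 + 6·117 + 4·601 = 3107
  H = -54 − 3·3107 = -9375
Policy A (X − 18, Z − 47):
  X = 79 − 18 = 61
  Y = 117
  L = 56 − 2·61 + 117 = 51
  Z = 295 + 3·117 − 3·51 (−47 from intervention) = 446
  A = 1 + 6·117 + 4·446 = 2487
  H = -54 − 3·2487 = -7515
Change in H: -7515 − (-9375) = 1860

1860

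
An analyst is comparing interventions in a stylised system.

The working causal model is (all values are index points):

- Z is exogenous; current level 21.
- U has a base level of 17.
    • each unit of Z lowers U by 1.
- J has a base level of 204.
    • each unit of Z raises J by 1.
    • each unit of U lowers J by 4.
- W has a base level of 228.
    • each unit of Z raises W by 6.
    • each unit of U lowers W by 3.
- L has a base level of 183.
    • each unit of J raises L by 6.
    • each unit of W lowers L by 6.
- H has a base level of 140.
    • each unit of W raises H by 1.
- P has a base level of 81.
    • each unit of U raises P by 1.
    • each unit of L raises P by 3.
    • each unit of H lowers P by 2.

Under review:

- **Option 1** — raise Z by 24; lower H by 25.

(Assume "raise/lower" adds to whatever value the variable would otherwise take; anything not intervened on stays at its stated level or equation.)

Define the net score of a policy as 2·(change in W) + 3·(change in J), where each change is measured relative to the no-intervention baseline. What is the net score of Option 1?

792

Baseline:
  Z = 21
  U = 17 − 21 = -4
  J = 204 + 21 − 4·(-4) = 241
  W = 228 + 6·21 − 3·(-4) = 366
Option 1 (Z + 24, H − 25):
  Z = 21 + 24 = 45
  U = 17 − 45 = -28
  J = 204 + 45 − 4·(-28) = 361
  W = 228 + 6·45 − 3·(-28) = 582
ΔW = 582 − 366 = 216; ΔJ = 361 − 241 = 120
Score = 2·216 + 3·120 = 792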